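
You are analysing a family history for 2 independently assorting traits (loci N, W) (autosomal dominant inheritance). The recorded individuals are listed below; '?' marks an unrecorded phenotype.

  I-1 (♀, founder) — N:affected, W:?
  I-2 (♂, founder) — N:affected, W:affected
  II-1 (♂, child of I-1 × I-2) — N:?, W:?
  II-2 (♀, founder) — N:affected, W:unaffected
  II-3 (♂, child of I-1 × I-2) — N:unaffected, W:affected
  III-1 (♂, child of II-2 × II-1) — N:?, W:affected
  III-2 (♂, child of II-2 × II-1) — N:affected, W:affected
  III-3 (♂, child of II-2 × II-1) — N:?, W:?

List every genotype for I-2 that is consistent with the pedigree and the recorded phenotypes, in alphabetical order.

I-2 ∈ {Nn WW, Nn Ww}

N/I-1 aff ·: Nn
N/I-2 aff ·: Nn
N/II-1 ? I-1×I-2: nn|Nn|NN
N/II-2 aff ·: Nn|NN
N/II-3 un I-1×I-2: nn
N/III-1 ? II-2×II-1: nn|Nn|NN
N/III-2 aff II-2×II-1: Nn|NN
N/III-3 ? II-2×II-1: nn|Nn|NN
⇒ N over [I-1,I-2,II-1,II-2,II-3,III-1,III-2,III-3]: 40 consistent
W/I-1 ? ·: ww|Ww|WW
W/I-2 aff ·: Ww|WW
W/II-1 ? I-1×I-2: Ww|WW
W/II-2 un ·: ww
W/II-3 aff I-1×I-2: Ww|WW
W/III-1 aff II-2×II-1: Ww
W/III-2 aff II-2×II-1: Ww
W/III-3 ? II-2×II-1: ww|Ww
⇒ W over [I-1,I-2,II-1,II-2,II-3,III-1,III-2,III-3]: 23 consistent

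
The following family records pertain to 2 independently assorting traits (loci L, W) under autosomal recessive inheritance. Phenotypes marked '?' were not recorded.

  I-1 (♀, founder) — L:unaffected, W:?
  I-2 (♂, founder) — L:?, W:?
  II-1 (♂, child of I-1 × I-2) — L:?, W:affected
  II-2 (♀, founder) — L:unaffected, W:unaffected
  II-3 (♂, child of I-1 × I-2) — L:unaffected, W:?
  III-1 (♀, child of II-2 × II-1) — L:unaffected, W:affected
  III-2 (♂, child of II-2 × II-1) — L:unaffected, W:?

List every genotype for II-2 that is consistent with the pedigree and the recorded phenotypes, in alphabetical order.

II-2 ∈ {LL Ww, Ll Ww}

L/I-1 un ·: LL|Ll
L/I-2 ? ·: LL|Ll|ll
L/II-1 ? I-1×I-2: LL|Ll|ll
L/II-2 un ·: LL|Ll
L/II-3 un I-1×I-2: LL|Ll
L/III-1 un II-2×II-1: LL|Ll
L/III-2 un II-2×II-1: LL|Ll
⇒ L over [I-1,I-2,II-1,II-2,II-3,III-1,III-2]: 105 consistent
W/I-1 ? ·: Ww|ww
W/I-2 ? ·: Ww|ww
W/II-1 aff I-1×I-2: ww
W/II-2 un ·: Ww
W/II-3 ? I-1×I-2: WW|Ww|ww
W/III-1 aff II-2×II-1: ww
W/III-2 ? II-2×II-1: Ww|ww
⇒ W over [I-1,I-2,II-1,II-2,II-3,III-1,III-2]: 16 consistent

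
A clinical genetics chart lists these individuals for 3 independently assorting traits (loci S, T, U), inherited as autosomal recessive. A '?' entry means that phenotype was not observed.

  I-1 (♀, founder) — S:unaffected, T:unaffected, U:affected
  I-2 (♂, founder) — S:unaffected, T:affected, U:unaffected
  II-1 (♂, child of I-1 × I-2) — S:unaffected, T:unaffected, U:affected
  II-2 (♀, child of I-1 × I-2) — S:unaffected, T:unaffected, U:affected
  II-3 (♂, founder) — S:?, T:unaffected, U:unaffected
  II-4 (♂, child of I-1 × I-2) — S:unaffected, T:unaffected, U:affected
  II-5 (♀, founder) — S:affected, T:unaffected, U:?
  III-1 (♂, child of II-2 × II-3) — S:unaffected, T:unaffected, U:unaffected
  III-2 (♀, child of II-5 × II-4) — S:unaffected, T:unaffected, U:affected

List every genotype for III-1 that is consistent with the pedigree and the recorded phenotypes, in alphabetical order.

III-1 ∈ {SS TT Uu, SS Tt Uu, Ss TT Uu, Ss Tt Uu}

S/I-1 un ·: SS|Ss
S/I-2 un ·: SS|Ss
S/II-1 un I-1×I-2: SS|Ss
S/II-2 un I-1×I-2: SS|Ss
S/II-3 ? ·: SS|Ss|ss
S/II-4 un I-1×I-2: SS|Ss
S/II-5 aff ·: ss
S/III-1 un II-2×II-3: SS|Ss
S/III-2 un II-5×II-4: Ss
⇒ S over [I-1,I-2,II-1,II-2,II-3,II-4,II-5,III-1,III-2]: 112 consistent
T/I-1 un ·: TT|Tt
T/I-2 aff ·: tt
T/II-1 un I-1×I-2: Tt
T/II-2 un I-1×I-2: Tt
T/II-3 un ·: TT|Tt
T/II-4 un I-1×I-2: Tt
T/II-5 un ·: TT|Tt
T/III-1 un II-2×II-3: TT|Tt
T/III-2 un II-5×II-4: TT|Tt
⇒ T over [I-1,I-2,II-1,II-2,II-3,II-4,II-5,III-1,III-2]: 32 consistent
U/I-1 aff ·: uu
U/I-2 un ·: Uu
U/II-1 aff I-1×I-2: uu
U/II-2 aff I-1×I-2: uu
U/II-3 un ·: UU|Uu
U/II-4 aff I-1×I-2: uu
U/II-5 ? ·: Uu|uu
U/III-1 un II-2×II-3: Uu
U/III-2 aff II-5×II-4: uu
⇒ U over [I-1,I-2,II-1,II-2,II-3,II-4,II-5,III-1,III-2]: 4 consistent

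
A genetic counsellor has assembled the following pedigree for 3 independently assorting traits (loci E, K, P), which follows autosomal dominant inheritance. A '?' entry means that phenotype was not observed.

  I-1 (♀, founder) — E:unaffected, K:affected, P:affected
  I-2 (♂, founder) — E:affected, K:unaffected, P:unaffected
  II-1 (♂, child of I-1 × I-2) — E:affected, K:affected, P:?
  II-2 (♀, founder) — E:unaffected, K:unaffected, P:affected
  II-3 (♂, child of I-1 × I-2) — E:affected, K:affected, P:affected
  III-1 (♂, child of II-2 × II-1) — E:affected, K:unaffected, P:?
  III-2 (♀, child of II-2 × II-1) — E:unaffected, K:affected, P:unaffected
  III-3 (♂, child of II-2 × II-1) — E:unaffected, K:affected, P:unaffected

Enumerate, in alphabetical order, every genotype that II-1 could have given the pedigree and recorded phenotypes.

II-1 ∈ {Ee Kk Pp, Ee Kk pp}

E/I-1 un ·: ee
E/I-2 aff ·: Ee|EE
E/II-1 aff I-1×I-2: Ee
E/II-2 un ·: ee
E/II-3 aff I-1×I-2: Ee
E/III-1 aff II-2×II-1: Ee
E/III-2 un II-2×II-1: ee
E/III-3 un II-2×II-1: ee
⇒ E over [I-1,I-2,II-1,II-2,II-3,III-1,III-2,III-3]: 2 consistent
K/I-1 aff ·: Kk|KK
K/I-2 un ·: kk
K/II-1 aff I-1×I-2: Kk
K/II-2 un ·: kk
K/II-3 aff I-1×I-2: Kk
K/III-1 un II-2×II-1: kk
K/III-2 aff II-2×II-1: Kk
K/III-3 aff II-2×II-1: Kk
⇒ K over [I-1,I-2,II-1,II-2,II-3,III-1,III-2,III-3]: 2 consistent
P/I-1 aff ·: Pp|PP
P/I-2 un ·: pp
P/II-1 ? I-1×I-2: pp|Pp
P/II-2 aff ·: Pp
P/II-3 aff I-1×I-2: Pp
P/III-1 ? II-2×II-1: pp|Pp|PP
P/III-2 un II-2×II-1: pp
P/III-3 un II-2×II-1: pp
⇒ P over [I-1,I-2,II-1,II-2,II-3,III-1,III-2,III-3]: 8 consistent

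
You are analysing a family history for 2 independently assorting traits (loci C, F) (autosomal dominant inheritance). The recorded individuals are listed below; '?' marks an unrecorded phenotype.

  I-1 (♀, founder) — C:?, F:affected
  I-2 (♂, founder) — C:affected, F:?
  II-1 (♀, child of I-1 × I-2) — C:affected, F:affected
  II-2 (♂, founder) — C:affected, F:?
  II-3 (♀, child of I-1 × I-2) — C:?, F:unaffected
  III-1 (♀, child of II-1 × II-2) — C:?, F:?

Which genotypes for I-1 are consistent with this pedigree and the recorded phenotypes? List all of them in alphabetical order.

I-1 ∈ {CC Ff, Cc Ff, cc Ff}

C/I-1 ? ·: cc|Cc|CC
C/I-2 aff ·: Cc|CC
C/II-1 aff I-1×I-2: Cc|CC
C/II-2 aff ·: Cc|CC
C/II-3 ? I-1×I-2: cc|Cc|CC
C/III-1 ? II-1×II-2: cc|Cc|CC
⇒ C over [I-1,I-2,II-1,II-2,II-3,III-1]: 74 consistent
F/I-1 aff ·: Ff
F/I-2 ? ·: ff|Ff
F/II-1 aff I-1×I-2: Ff|FF
F/II-2 ? ·: ff|Ff|FF
F/II-3 un I-1×I-2: ff
F/III-1 ? II-1×II-2: ff|Ff|FF
⇒ F over [I-1,I-2,II-1,II-2,II-3,III-1]: 18 consistent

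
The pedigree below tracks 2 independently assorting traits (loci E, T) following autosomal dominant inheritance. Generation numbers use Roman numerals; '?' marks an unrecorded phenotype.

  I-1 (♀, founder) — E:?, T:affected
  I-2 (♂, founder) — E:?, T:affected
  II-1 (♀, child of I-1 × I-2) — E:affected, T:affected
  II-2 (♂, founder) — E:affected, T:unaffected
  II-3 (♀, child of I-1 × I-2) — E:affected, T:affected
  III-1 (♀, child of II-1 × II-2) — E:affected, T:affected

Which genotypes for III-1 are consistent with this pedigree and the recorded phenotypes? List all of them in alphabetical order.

E/I-1 ? ·: ee|Ee|EE
E/I-2 ? ·: ee|Ee|EE
E/II-1 aff I-1×I-2: Ee|EE
E/II-2 aff ·: Ee|EE
E/II-3 aff I-1×I-2: Ee|EE
E/III-1 aff II-1×II-2: Ee|EE
⇒ E over [I-1,I-2,II-1,II-2,II-3,III-1]: 61 consistent
T/I-1 aff ·: Tt|TT
T/I-2 aff ·: Tt|TT
T/II-1 aff I-1×I-2: Tt|TT
T/II-2 un ·: tt
T/II-3 aff I-1×I-2: Tt|TT
T/III-1 aff II-1×II-2: Tt
⇒ T over [I-1,I-2,II-1,II-2,II-3,III-1]: 13 consistent

III-1 ∈ {EE Tt, Ee Tt}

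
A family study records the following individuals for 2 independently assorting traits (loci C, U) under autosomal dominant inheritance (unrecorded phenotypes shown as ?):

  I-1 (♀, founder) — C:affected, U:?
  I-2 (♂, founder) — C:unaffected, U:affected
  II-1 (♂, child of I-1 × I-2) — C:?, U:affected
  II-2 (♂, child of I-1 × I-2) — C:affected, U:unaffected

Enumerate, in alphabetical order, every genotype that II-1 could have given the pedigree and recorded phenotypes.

II-1 ∈ {Cc UU, Cc Uu, cc UU, cc Uu}

C/I-1 aff ·: Cc|CC
C/I-2 un ·: cc
C/II-1 ? I-1×I-2: cc|Cc
C/II-2 aff I-1×I-2: Cc
⇒ C over [I-1,I-2,II-1,II-2]: 3 consistent
U/I-1 ? ·: uu|Uu
U/I-2 aff ·: Uu
U/II-1 aff I-1×I-2: Uu|UU
U/II-2 un I-1×I-2: uu
⇒ U over [I-1,I-2,II-1,II-2]: 3 consistent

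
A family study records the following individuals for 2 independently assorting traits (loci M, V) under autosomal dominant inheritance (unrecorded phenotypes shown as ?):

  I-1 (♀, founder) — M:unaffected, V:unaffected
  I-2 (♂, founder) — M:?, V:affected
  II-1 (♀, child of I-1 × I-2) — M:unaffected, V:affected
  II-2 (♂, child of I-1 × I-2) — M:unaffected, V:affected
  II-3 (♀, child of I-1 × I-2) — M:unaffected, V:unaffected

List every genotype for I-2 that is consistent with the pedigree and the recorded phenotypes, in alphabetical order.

M/I-1 un ·: mm
M/I-2 ? ·: mm|Mm
M/II-1 un I-1×I-2: mm
M/II-2 un I-1×I-2: mm
M/II-3 un I-1×I-2: mm
⇒ M over [I-1,I-2,II-1,II-2,II-3]: 2 consistent
V/I-1 un ·: vv
V/I-2 aff ·: Vv
V/II-1 aff I-1×I-2: Vv
V/II-2 aff I-1×I-2: Vv
V/II-3 un I-1×I-2: vv
⇒ V over [I-1,I-2,II-1,II-2,II-3]: 1 consistent

I-2 ∈ {Mm Vv, mm Vv}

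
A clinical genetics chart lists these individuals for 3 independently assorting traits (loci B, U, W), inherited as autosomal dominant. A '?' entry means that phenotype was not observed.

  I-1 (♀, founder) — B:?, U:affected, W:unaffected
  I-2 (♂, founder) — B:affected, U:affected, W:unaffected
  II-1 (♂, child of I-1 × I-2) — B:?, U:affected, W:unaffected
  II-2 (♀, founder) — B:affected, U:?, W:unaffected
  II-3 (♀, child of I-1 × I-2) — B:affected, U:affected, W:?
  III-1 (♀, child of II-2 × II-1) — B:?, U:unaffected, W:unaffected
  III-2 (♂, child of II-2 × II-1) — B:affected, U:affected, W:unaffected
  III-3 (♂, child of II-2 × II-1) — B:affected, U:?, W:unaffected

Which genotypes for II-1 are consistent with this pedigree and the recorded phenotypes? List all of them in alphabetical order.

II-1 ∈ {BB Uu ww, Bb Uu ww, bb Uu ww}

B/I-1 ? ·: bb|Bb|BB
B/I-2 aff ·: Bb|BB
B/II-1 ? I-1×I-2: bb|Bb|BB
B/II-2 aff ·: Bb|BB
B/II-3 aff I-1×I-2: Bb|BB
B/III-1 ? II-2×II-1: bb|Bb|BB
B/III-2 aff II-2×II-1: Bb|BB
B/III-3 aff II-2×II-1: Bb|BB
⇒ B over [I-1,I-2,II-1,II-2,II-3,III-1,III-2,III-3]: 232 consistent
U/I-1 aff ·: Uu|UU
U/I-2 aff ·: Uu|UU
U/II-1 aff I-1×I-2: Uu
U/II-2 ? ·: uu|Uu
U/II-3 aff I-1×I-2: Uu|UU
U/III-1 un II-2×II-1: uu
U/III-2 aff II-2×II-1: Uu|UU
U/III-3 ? II-2×II-1: uu|Uu|UU
⇒ U over [I-1,I-2,II-1,II-2,II-3,III-1,III-2,III-3]: 48 consistent
W/I-1 un ·: ww
W/I-2 un ·: ww
W/II-1 un I-1×I-2: ww
W/II-2 un ·: ww
W/II-3 ? I-1×I-2: ww
W/III-1 un II-2×II-1: ww
W/III-2 un II-2×II-1: ww
W/III-3 un II-2×II-1: ww
⇒ W over [I-1,I-2,II-1,II-2,II-3,III-1,III-2,III-3]: 1 consistent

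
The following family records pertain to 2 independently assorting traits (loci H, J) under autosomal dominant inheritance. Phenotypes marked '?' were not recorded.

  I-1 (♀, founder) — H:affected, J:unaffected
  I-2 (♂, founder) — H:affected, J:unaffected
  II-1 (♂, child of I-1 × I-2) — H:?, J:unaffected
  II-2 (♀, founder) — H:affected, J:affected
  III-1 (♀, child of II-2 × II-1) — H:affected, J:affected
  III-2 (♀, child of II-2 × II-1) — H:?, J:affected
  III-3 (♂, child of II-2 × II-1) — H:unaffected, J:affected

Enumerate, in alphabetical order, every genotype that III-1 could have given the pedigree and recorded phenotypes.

H/I-1 aff ·: Hh|HH
H/I-2 aff ·: Hh|HH
H/II-1 ? I-1×I-2: hh|Hh
H/II-2 aff ·: Hh
H/III-1 aff II-2×II-1: Hh|HH
H/III-2 ? II-2×II-1: hh|Hh|HH
H/III-3 un II-2×II-1: hh
⇒ H over [I-1,I-2,II-1,II-2,III-1,III-2,III-3]: 20 consistent
J/I-1 un ·: jj
J/I-2 un ·: jj
J/II-1 un I-1×I-2: jj
J/II-2 aff ·: Jj|JJ
J/III-1 aff II-2×II-1: Jj
J/III-2 aff II-2×II-1: Jj
J/III-3 aff II-2×II-1: Jj
⇒ J over [I-1,I-2,II-1,II-2,III-1,III-2,III-3]: 2 consistent

III-1 ∈ {HH Jj, Hh Jj}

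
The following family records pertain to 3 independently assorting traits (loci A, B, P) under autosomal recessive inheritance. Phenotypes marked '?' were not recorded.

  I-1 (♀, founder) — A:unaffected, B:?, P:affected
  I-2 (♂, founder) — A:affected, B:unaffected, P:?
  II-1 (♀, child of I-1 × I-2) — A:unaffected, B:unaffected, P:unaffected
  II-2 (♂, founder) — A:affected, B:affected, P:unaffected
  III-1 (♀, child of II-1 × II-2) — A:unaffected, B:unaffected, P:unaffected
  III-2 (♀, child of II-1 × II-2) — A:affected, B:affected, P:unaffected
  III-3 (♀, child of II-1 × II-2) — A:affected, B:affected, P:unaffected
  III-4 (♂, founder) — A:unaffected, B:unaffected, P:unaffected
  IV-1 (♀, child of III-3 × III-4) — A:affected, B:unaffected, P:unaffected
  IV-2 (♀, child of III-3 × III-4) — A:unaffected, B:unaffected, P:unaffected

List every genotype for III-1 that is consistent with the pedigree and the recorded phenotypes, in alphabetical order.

A/I-1 un ·: AA|Aa
A/I-2 aff ·: aa
A/II-1 un I-1×I-2: Aa
A/II-2 aff ·: aa
A/III-1 un II-1×II-2: Aa
A/III-2 aff II-1×II-2: aa
A/III-3 aff II-1×II-2: aa
A/III-4 un ·: Aa
A/IV-1 aff III-3×III-4: aa
A/IV-2 un III-3×III-4: Aa
⇒ A over [I-1,I-2,II-1,II-2,III-1,III-2,III-3,III-4,IV-1,IV-2]: 2 consistent
B/I-1 ? ·: BB|Bb|bb
B/I-2 un ·: BB|Bb
B/II-1 un I-1×I-2: Bb
B/II-2 aff ·: bb
B/III-1 un II-1×II-2: Bb
B/III-2 aff II-1×II-2: bb
B/III-3 aff II-1×II-2: bb
B/III-4 un ·: BB|Bb
B/IV-1 un III-3×III-4: Bb
B/IV-2 un III-3×III-4: Bb
⇒ B over [I-1,I-2,II-1,II-2,III-1,III-2,III-3,III-4,IV-1,IV-2]: 10 consistent
P/I-1 aff ·: pp
P/I-2 ? ·: PP|Pp
P/II-1 un I-1×I-2: Pp
P/II-2 un ·: PP|Pp
P/III-1 un II-1×II-2: PP|Pp
P/III-2 un II-1×II-2: PP|Pp
P/III-3 un II-1×II-2: PP|Pp
P/III-4 un ·: PP|Pp
P/IV-1 un III-3×III-4: PP|Pp
P/IV-2 un III-3×III-4: PP|Pp
⇒ P over [I-1,I-2,II-1,II-2,III-1,III-2,III-3,III-4,IV-1,IV-2]: 208 consistent

III-1 ∈ {Aa Bb PP, Aa Bb Pp}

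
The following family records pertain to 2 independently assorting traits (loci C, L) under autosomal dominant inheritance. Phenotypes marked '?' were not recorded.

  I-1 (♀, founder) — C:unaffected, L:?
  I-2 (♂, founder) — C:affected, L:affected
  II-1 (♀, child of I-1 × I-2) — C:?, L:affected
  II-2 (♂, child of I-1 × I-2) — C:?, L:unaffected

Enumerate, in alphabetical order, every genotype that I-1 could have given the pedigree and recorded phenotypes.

C/I-1 un ·: cc
C/I-2 aff ·: Cc|CC
C/II-1 ? I-1×I-2: cc|Cc
C/II-2 ? I-1×I-2: cc|Cc
⇒ C over [I-1,I-2,II-1,II-2]: 5 consistent
L/I-1 ? ·: ll|Ll
L/I-2 aff ·: Ll
L/II-1 aff I-1×I-2: Ll|LL
L/II-2 un I-1×I-2: ll
⇒ L over [I-1,I-2,II-1,II-2]: 3 consistent

I-1 ∈ {cc Ll, cc ll}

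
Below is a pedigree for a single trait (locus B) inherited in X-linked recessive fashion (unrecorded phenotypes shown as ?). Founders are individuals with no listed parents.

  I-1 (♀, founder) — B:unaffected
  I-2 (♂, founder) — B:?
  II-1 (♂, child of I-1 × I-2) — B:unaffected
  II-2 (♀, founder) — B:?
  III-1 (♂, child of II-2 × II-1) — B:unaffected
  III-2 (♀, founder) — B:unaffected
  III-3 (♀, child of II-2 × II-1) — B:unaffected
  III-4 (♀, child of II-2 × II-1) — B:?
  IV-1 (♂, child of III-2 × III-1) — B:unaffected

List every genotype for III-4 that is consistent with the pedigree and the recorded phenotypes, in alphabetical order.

III-4 ∈ {X^BX^B, X^BX^b}

B/I-1 un ·: X^BX^B|X^BX^b
B/I-2 ? ·: X^BY|X^bY
B/II-1 un I-1×I-2: X^BY
B/II-2 ? ·: X^BX^B|X^BX^b
B/III-1 un II-2×II-1: X^BY
B/III-2 un ·: X^BX^B|X^BX^b
B/III-3 un II-2×II-1: X^BX^B|X^BX^b
B/III-4 ? II-2×II-1: X^BX^B|X^BX^b
B/IV-1 un III-2×III-1: X^BY
⇒ B over [I-1,I-2,II-1,II-2,III-1,III-2,III-3,III-4,IV-1]: 40 consistent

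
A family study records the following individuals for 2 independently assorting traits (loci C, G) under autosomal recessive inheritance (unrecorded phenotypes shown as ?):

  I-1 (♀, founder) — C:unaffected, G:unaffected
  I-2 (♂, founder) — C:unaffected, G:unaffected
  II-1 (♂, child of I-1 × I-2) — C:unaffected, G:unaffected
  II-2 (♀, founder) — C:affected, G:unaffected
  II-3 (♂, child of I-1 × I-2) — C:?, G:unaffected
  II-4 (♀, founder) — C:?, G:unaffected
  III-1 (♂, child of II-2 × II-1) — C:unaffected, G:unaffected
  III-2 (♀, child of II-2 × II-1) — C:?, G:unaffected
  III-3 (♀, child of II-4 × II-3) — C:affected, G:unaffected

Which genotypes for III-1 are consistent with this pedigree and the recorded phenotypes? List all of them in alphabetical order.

III-1 ∈ {Cc GG, Cc Gg}

C/I-1 un ·: CC|Cc
C/I-2 un ·: CC|Cc
C/II-1 un I-1×I-2: CC|Cc
C/II-2 aff ·: cc
C/II-3 ? I-1×I-2: Cc|cc
C/II-4 ? ·: Cc|cc
C/III-1 un II-2×II-1: Cc
C/III-2 ? II-2×II-1: Cc|cc
C/III-3 aff II-4×II-3: cc
⇒ C over [I-1,I-2,II-1,II-2,II-3,II-4,III-1,III-2,III-3]: 24 consistent
G/I-1 un ·: GG|Gg
G/I-2 un ·: GG|Gg
G/II-1 un I-1×I-2: GG|Gg
G/II-2 un ·: GG|Gg
G/II-3 un I-1×I-2: GG|Gg
G/II-4 un ·: GG|Gg
G/III-1 un II-2×II-1: GG|Gg
G/III-2 un II-2×II-1: GG|Gg
G/III-3 un II-4×II-3: GG|Gg
⇒ G over [I-1,I-2,II-1,II-2,II-3,II-4,III-1,III-2,III-3]: 288 consistent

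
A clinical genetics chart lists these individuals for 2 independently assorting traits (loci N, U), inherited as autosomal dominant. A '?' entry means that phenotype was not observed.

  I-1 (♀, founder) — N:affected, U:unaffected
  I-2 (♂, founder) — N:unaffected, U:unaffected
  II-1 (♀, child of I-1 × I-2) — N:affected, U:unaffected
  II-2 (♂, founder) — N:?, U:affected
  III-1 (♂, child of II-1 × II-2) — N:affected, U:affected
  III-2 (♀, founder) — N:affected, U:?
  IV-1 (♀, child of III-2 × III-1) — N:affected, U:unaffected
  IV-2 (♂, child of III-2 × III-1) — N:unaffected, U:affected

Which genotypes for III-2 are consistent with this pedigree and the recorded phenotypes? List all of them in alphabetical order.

N/I-1 aff ·: Nn|NN
N/I-2 un ·: nn
N/II-1 aff I-1×I-2: Nn
N/II-2 ? ·: nn|Nn|NN
N/III-1 aff II-1×II-2: Nn
N/III-2 aff ·: Nn
N/IV-1 aff III-2×III-1: Nn|NN
N/IV-2 un III-2×III-1: nn
⇒ N over [I-1,I-2,II-1,II-2,III-1,III-2,IV-1,IV-2]: 12 consistent
U/I-1 un ·: uu
U/I-2 un ·: uu
U/II-1 un I-1×I-2: uu
U/II-2 aff ·: Uu|UU
U/III-1 aff II-1×II-2: Uu
U/III-2 ? ·: uu|Uu
U/IV-1 un III-2×III-1: uu
U/IV-2 aff III-2×III-1: Uu|UU
⇒ U over [I-1,I-2,II-1,II-2,III-1,III-2,IV-1,IV-2]: 6 consistent

III-2 ∈ {Nn Uu, Nn uu}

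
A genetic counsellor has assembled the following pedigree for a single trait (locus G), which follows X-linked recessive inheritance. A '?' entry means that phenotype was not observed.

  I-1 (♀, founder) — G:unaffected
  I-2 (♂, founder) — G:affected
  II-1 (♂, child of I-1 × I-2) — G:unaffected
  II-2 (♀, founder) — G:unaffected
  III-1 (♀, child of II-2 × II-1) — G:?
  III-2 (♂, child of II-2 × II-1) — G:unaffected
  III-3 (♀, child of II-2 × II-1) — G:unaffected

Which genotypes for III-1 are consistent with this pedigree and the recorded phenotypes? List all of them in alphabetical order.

G/I-1 un ·: X^GX^G|X^GX^g
G/I-2 aff ·: X^gY
G/II-1 un I-1×I-2: X^GY
G/II-2 un ·: X^GX^G|X^GX^g
G/III-1 ? II-2×II-1: X^GX^G|X^GX^g
G/III-2 un II-2×II-1: X^GY
G/III-3 un II-2×II-1: X^GX^G|X^GX^g
⇒ G over [I-1,I-2,II-1,II-2,III-1,III-2,III-3]: 10 consistent

III-1 ∈ {X^GX^G, X^GX^g}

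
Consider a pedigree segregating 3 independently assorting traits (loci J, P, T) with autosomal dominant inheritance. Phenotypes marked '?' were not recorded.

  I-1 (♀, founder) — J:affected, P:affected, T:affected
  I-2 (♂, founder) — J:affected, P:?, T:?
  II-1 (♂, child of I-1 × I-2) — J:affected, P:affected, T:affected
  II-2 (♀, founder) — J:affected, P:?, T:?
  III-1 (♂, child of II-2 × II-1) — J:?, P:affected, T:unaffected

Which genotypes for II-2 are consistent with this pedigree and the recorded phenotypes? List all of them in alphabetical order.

II-2 ∈ {JJ PP Tt, JJ PP tt, JJ Pp Tt, JJ Pp tt, JJ pp Tt, JJ pp tt, Jj PP Tt, Jj PP tt, Jj Pp Tt, Jj Pp tt, Jj pp Tt, Jj pp tt}

J/I-1 aff ·: Jj|JJ
J/I-2 aff ·: Jj|JJ
J/II-1 aff I-1×I-2: Jj|JJ
J/II-2 aff ·: Jj|JJ
J/III-1 ? II-2×II-1: jj|Jj|JJ
⇒ J over [I-1,I-2,II-1,II-2,III-1]: 27 consistent
P/I-1 aff ·: Pp|PP
P/I-2 ? ·: pp|Pp|PP
P/II-1 aff I-1×I-2: Pp|PP
P/II-2 ? ·: pp|Pp|PP
P/III-1 aff II-2×II-1: Pp|PP
⇒ P over [I-1,I-2,II-1,II-2,III-1]: 41 consistent
T/I-1 aff ·: Tt|TT
T/I-2 ? ·: tt|Tt|TT
T/II-1 aff I-1×I-2: Tt
T/II-2 ? ·: tt|Tt
T/III-1 un II-2×II-1: tt
⇒ T over [I-1,I-2,II-1,II-2,III-1]: 10 consistent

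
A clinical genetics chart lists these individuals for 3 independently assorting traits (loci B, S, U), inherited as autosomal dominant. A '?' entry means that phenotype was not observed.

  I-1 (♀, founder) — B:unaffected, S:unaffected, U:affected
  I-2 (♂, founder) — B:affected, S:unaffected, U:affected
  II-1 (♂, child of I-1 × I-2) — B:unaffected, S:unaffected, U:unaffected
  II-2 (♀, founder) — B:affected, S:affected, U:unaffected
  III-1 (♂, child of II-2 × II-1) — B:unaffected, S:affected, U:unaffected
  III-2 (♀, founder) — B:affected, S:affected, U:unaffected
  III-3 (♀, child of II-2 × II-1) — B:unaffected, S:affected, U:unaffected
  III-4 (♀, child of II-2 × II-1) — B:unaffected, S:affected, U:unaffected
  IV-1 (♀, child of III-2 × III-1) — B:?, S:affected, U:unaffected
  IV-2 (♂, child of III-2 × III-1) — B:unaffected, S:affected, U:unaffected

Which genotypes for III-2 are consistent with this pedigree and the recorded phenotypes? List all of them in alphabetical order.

B/I-1 un ·: bb
B/I-2 aff ·: Bb
B/II-1 un I-1×I-2: bb
B/II-2 aff ·: Bb
B/III-1 un II-2×II-1: bb
B/III-2 aff ·: Bb
B/III-3 un II-2×II-1: bb
B/III-4 un II-2×II-1: bb
B/IV-1 ? III-2×III-1: bb|Bb
B/IV-2 un III-2×III-1: bb
⇒ B over [I-1,I-2,II-1,II-2,III-1,III-2,III-3,III-4,IV-1,IV-2]: 2 consistent
S/I-1 un ·: ss
S/I-2 un ·: ss
S/II-1 un I-1×I-2: ss
S/II-2 aff ·: Ss|SS
S/III-1 aff II-2×II-1: Ss
S/III-2 aff ·: Ss|SS
S/III-3 aff II-2×II-1: Ss
S/III-4 aff II-2×II-1: Ss
S/IV-1 aff III-2×III-1: Ss|SS
S/IV-2 aff III-2×III-1: Ss|SS
⇒ S over [I-1,I-2,II-1,II-2,III-1,III-2,III-3,III-4,IV-1,IV-2]: 16 consistent
U/I-1 aff ·: Uu
U/I-2 aff ·: Uu
U/II-1 un I-1×I-2: uu
U/II-2 un ·: uu
U/III-1 un II-2×II-1: uu
U/III-2 un ·: uu
U/III-3 un II-2×II-1: uu
U/III-4 un II-2×II-1: uu
U/IV-1 un III-2×III-1: uu
U/IV-2 un III-2×III-1: uu
⇒ U over [I-1,I-2,II-1,II-2,III-1,III-2,III-3,III-4,IV-1,IV-2]: 1 consistent

III-2 ∈ {Bb SS uu, Bb Ss uu}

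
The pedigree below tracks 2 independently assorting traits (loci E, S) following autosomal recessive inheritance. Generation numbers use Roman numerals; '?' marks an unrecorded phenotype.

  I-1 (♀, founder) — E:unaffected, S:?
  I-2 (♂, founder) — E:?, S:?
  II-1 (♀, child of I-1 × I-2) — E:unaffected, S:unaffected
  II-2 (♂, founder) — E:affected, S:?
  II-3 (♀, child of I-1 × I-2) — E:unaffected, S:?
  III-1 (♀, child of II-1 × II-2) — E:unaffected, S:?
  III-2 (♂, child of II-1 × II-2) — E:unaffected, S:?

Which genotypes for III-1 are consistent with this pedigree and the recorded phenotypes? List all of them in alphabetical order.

E/I-1 un ·: EE|Ee
E/I-2 ? ·: EE|Ee|ee
E/II-1 un I-1×I-2: EE|Ee
E/II-2 aff ·: ee
E/II-3 un I-1×I-2: EE|Ee
E/III-1 un II-1×II-2: Ee
E/III-2 un II-1×II-2: Ee
⇒ E over [I-1,I-2,II-1,II-2,II-3,III-1,III-2]: 15 consistent
S/I-1 ? ·: SS|Ss|ss
S/I-2 ? ·: SS|Ss|ss
S/II-1 un I-1×I-2: SS|Ss
S/II-2 ? ·: SS|Ss|ss
S/II-3 ? I-1×I-2: SS|Ss|ss
S/III-1 ? II-1×II-2: SS|Ss|ss
S/III-2 ? II-1×II-2: SS|Ss|ss
⇒ S over [I-1,I-2,II-1,II-2,II-3,III-1,III-2]: 269 consistent

III-1 ∈ {Ee SS, Ee Ss, Ee ss}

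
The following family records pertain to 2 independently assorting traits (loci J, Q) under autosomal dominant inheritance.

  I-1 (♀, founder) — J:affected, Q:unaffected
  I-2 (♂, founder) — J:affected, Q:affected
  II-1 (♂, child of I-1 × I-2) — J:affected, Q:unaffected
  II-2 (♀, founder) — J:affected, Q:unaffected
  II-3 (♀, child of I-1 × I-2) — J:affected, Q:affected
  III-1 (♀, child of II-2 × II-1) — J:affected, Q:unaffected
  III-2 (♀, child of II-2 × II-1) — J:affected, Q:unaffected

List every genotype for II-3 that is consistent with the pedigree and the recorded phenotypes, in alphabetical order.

II-3 ∈ {JJ Qq, Jj Qq}

J/I-1 aff ·: Jj|JJ
J/I-2 aff ·: Jj|JJ
J/II-1 aff I-1×I-2: Jj|JJ
J/II-2 aff ·: Jj|JJ
J/II-3 aff I-1×I-2: Jj|JJ
J/III-1 aff II-2×II-1: Jj|JJ
J/III-2 aff II-2×II-1: Jj|JJ
⇒ J over [I-1,I-2,II-1,II-2,II-3,III-1,III-2]: 83 consistent
Q/I-1 un ·: qq
Q/I-2 aff ·: Qq
Q/II-1 un I-1×I-2: qq
Q/II-2 un ·: qq
Q/II-3 aff I-1×I-2: Qq
Q/III-1 un II-2×II-1: qq
Q/III-2 un II-2×II-1: qq
⇒ Q over [I-1,I-2,II-1,II-2,II-3,III-1,III-2]: 1 consistent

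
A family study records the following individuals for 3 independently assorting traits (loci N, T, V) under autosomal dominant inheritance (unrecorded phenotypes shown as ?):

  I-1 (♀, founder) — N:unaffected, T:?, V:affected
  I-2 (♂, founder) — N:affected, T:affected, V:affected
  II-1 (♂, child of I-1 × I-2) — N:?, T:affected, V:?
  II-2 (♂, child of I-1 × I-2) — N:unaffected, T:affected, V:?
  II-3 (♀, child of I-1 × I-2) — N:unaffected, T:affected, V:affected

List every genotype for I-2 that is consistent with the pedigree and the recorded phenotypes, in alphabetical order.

I-2 ∈ {Nn TT VV, Nn TT Vv, Nn Tt VV, Nn Tt Vv}

N/I-1 un ·: nn
N/I-2 aff ·: Nn
N/II-1 ? I-1×I-2: nn|Nn
N/II-2 un I-1×I-2: nn
N/II-3 un I-1×I-2: nn
⇒ N over [I-1,I-2,II-1,II-2,II-3]: 2 consistent
T/I-1 ? ·: tt|Tt|TT
T/I-2 aff ·: Tt|TT
T/II-1 aff I-1×I-2: Tt|TT
T/II-2 aff I-1×I-2: Tt|TT
T/II-3 aff I-1×I-2: Tt|TT
⇒ T over [I-1,I-2,II-1,II-2,II-3]: 27 consistent
V/I-1 aff ·: Vv|VV
V/I-2 aff ·: Vv|VV
V/II-1 ? I-1×I-2: vv|Vv|VV
V/II-2 ? I-1×I-2: vv|Vv|VV
V/II-3 aff I-1×I-2: Vv|VV
⇒ V over [I-1,I-2,II-1,II-2,II-3]: 35 consistent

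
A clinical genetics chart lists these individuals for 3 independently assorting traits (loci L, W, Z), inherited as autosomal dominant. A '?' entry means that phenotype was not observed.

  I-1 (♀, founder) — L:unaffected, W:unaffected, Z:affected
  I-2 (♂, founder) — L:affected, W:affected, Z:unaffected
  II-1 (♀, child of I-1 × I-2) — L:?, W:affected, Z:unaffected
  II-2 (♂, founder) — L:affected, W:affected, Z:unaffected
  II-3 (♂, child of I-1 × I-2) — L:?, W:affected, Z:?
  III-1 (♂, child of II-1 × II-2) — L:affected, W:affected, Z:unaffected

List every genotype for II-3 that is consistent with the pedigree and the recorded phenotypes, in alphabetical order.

L/I-1 un ·: ll
L/I-2 aff ·: Ll|LL
L/II-1 ? I-1×I-2: ll|Ll
L/II-2 aff ·: Ll|LL
L/II-3 ? I-1×I-2: ll|Ll
L/III-1 aff II-1×II-2: Ll|LL
⇒ L over [I-1,I-2,II-1,II-2,II-3,III-1]: 16 consistent
W/I-1 un ·: ww
W/I-2 aff ·: Ww|WW
W/II-1 aff I-1×I-2: Ww
W/II-2 aff ·: Ww|WW
W/II-3 aff I-1×I-2: Ww
W/III-1 aff II-1×II-2: Ww|WW
⇒ W over [I-1,I-2,II-1,II-2,II-3,III-1]: 8 consistent
Z/I-1 aff ·: Zz
Z/I-2 un ·: zz
Z/II-1 un I-1×I-2: zz
Z/II-2 un ·: zz
Z/II-3 ? I-1×I-2: zz|Zz
Z/III-1 un II-1×II-2: zz
⇒ Z over [I-1,I-2,II-1,II-2,II-3,III-1]: 2 consistent

II-3 ∈ {Ll Ww Zz, Ll Ww zz, ll Ww Zz, ll Ww zz}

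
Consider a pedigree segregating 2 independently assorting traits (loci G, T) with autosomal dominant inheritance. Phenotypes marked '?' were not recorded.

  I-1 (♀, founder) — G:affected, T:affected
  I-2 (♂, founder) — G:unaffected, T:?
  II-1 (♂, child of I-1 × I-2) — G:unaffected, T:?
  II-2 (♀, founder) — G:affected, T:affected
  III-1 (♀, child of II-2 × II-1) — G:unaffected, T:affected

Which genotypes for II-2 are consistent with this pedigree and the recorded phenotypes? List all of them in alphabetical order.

G/I-1 aff ·: Gg
G/I-2 un ·: gg
G/II-1 un I-1×I-2: gg
G/II-2 aff ·: Gg
G/III-1 un II-2×II-1: gg
⇒ G over [I-1,I-2,II-1,II-2,III-1]: 1 consistent
T/I-1 aff ·: Tt|TT
T/I-2 ? ·: tt|Tt|TT
T/II-1 ? I-1×I-2: tt|Tt|TT
T/II-2 aff ·: Tt|TT
T/III-1 aff II-2×II-1: Tt|TT
⇒ T over [I-1,I-2,II-1,II-2,III-1]: 36 consistent

II-2 ∈ {Gg TT, Gg Tt}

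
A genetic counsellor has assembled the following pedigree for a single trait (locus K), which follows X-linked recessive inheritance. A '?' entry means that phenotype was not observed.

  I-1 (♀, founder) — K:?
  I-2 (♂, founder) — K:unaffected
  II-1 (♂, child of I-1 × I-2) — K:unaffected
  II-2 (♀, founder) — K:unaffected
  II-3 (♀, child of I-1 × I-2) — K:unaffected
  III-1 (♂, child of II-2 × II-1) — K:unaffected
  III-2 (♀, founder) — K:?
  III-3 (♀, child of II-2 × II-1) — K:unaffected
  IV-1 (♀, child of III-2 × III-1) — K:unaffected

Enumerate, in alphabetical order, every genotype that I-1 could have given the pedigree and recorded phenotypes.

K/I-1 ? ·: X^KX^K|X^KX^k
K/I-2 un ·: X^KY
K/II-1 un I-1×I-2: X^KY
K/II-2 un ·: X^KX^K|X^KX^k
K/II-3 un I-1×I-2: X^KX^K|X^KX^k
K/III-1 un II-2×II-1: X^KY
K/III-2 ? ·: X^KX^K|X^KX^k|X^kX^k
K/III-3 un II-2×II-1: X^KX^K|X^KX^k
K/IV-1 un III-2×III-1: X^KX^K|X^KX^k
⇒ K over [I-1,I-2,II-1,II-2,II-3,III-1,III-2,III-3,IV-1]: 36 consistent

I-1 ∈ {X^KX^K, X^KX^k}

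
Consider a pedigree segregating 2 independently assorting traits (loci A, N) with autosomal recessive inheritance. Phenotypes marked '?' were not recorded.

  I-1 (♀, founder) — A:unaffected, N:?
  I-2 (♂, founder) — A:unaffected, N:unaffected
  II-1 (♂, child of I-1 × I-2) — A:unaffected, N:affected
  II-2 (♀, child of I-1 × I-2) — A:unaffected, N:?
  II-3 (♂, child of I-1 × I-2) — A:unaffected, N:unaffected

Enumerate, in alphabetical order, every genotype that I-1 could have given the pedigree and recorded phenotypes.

I-1 ∈ {AA Nn, AA nn, Aa Nn, Aa nn}

A/I-1 un ·: AA|Aa
A/I-2 un ·: AA|Aa
A/II-1 un I-1×I-2: AA|Aa
A/II-2 un I-1×I-2: AA|Aa
A/II-3 un I-1×I-2: AA|Aa
⇒ A over [I-1,I-2,II-1,II-2,II-3]: 25 consistent
N/I-1 ? ·: Nn|nn
N/I-2 un ·: Nn
N/II-1 aff I-1×I-2: nn
N/II-2 ? I-1×I-2: NN|Nn|nn
N/II-3 un I-1×I-2: NN|Nn
⇒ N over [I-1,I-2,II-1,II-2,II-3]: 8 consistent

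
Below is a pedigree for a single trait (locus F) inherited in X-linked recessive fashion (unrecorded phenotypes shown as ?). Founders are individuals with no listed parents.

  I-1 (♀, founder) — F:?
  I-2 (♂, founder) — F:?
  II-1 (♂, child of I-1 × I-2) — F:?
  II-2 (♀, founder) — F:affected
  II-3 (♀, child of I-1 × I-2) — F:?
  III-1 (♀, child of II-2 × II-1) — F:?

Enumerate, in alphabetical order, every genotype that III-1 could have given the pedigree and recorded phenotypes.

III-1 ∈ {X^FX^f, X^fX^f}

F/I-1 ? ·: X^FX^F|X^FX^f|X^fX^f
F/I-2 ? ·: X^FY|X^fY
F/II-1 ? I-1×I-2: X^FY|X^fY
F/II-2 aff ·: X^fX^f
F/II-3 ? I-1×I-2: X^FX^F|X^FX^f|X^fX^f
F/III-1 ? II-2×II-1: X^FX^f|X^fX^f
⇒ F over [I-1,I-2,II-1,II-2,II-3,III-1]: 12 consistent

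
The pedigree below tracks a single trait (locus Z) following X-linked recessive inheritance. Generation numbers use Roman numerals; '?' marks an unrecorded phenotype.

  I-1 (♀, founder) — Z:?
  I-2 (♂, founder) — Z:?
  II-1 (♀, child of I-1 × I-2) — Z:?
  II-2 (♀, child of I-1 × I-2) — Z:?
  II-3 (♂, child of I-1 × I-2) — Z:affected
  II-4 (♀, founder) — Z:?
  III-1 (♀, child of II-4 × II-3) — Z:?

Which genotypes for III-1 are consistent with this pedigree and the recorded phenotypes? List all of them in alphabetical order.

III-1 ∈ {X^ZX^z, X^zX^z}

Z/I-1 ? ·: X^ZX^z|X^zX^z
Z/I-2 ? ·: X^ZY|X^zY
Z/II-1 ? I-1×I-2: X^ZX^Z|X^ZX^z|X^zX^z
Z/II-2 ? I-1×I-2: X^ZX^Z|X^ZX^z|X^zX^z
Z/II-3 aff I-1×I-2: X^zY
Z/II-4 ? ·: X^ZX^Z|X^ZX^z|X^zX^z
Z/III-1 ? II-4×II-3: X^ZX^z|X^zX^z
⇒ Z over [I-1,I-2,II-1,II-2,II-3,II-4,III-1]: 40 consistent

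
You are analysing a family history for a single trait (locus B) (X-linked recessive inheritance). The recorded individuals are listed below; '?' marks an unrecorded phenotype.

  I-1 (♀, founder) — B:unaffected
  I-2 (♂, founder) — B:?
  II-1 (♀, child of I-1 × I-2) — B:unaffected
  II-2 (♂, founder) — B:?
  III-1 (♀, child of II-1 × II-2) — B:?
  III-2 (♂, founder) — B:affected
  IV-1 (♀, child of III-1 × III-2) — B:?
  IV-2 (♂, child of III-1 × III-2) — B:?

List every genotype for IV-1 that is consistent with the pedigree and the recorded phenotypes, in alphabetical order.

IV-1 ∈ {X^BX^b, X^bX^b}

B/I-1 un ·: X^BX^B|X^BX^b
B/I-2 ? ·: X^BY|X^bY
B/II-1 un I-1×I-2: X^BX^B|X^BX^b
B/II-2 ? ·: X^BY|X^bY
B/III-1 ? II-1×II-2: X^BX^B|X^BX^b|X^bX^b
B/III-2 aff ·: X^bY
B/IV-1 ? III-1×III-2: X^BX^b|X^bX^b
B/IV-2 ? III-1×III-2: X^BY|X^bY
⇒ B over [I-1,I-2,II-1,II-2,III-1,III-2,IV-1,IV-2]: 40 consistent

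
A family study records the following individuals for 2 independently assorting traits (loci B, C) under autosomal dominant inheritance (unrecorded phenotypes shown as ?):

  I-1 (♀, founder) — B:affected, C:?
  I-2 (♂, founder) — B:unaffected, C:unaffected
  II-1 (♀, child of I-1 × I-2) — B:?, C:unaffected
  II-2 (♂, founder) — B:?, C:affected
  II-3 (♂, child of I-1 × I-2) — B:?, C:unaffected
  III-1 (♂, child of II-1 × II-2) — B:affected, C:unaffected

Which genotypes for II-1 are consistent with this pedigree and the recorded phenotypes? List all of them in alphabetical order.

II-1 ∈ {Bb cc, bb cc}

B/I-1 aff ·: Bb|BB
B/I-2 un ·: bb
B/II-1 ? I-1×I-2: bb|Bb
B/II-2 ? ·: bb|Bb|BB
B/II-3 ? I-1×I-2: bb|Bb
B/III-1 aff II-1×II-2: Bb|BB
⇒ B over [I-1,I-2,II-1,II-2,II-3,III-1]: 19 consistent
C/I-1 ? ·: cc|Cc
C/I-2 un ·: cc
C/II-1 un I-1×I-2: cc
C/II-2 aff ·: Cc
C/II-3 un I-1×I-2: cc
C/III-1 un II-1×II-2: cc
⇒ C over [I-1,I-2,II-1,II-2,II-3,III-1]: 2 consistent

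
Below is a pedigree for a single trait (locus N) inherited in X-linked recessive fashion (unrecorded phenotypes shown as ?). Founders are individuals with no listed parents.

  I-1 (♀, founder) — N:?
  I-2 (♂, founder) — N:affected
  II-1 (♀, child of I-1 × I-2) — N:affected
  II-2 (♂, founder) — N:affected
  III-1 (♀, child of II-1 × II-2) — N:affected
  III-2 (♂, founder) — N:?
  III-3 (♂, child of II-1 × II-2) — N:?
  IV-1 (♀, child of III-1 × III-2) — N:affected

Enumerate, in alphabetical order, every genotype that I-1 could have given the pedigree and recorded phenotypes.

I-1 ∈ {X^NX^n, X^nX^n}

N/I-1 ? ·: X^NX^n|X^nX^n
N/I-2 aff ·: X^nY
N/II-1 aff I-1×I-2: X^nX^n
N/II-2 aff ·: X^nY
N/III-1 aff II-1×II-2: X^nX^n
N/III-2 ? ·: X^nY
N/III-3 ? II-1×II-2: X^nY
N/IV-1 aff III-1×III-2: X^nX^n
⇒ N over [I-1,I-2,II-1,II-2,III-1,III-2,III-3,IV-1]: 2 consistent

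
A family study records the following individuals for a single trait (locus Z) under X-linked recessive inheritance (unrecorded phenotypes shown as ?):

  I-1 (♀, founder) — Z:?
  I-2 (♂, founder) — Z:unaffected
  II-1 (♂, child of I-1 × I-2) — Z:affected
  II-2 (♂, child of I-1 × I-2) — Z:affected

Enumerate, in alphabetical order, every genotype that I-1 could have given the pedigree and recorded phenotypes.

I-1 ∈ {X^ZX^z, X^zX^z}

Z/I-1 ? ·: X^ZX^z|X^zX^z
Z/I-2 un ·: X^ZY
Z/II-1 aff I-1×I-2: X^zY
Z/II-2 aff I-1×I-2: X^zY
⇒ Z over [I-1,I-2,II-1,II-2]: 2 consistent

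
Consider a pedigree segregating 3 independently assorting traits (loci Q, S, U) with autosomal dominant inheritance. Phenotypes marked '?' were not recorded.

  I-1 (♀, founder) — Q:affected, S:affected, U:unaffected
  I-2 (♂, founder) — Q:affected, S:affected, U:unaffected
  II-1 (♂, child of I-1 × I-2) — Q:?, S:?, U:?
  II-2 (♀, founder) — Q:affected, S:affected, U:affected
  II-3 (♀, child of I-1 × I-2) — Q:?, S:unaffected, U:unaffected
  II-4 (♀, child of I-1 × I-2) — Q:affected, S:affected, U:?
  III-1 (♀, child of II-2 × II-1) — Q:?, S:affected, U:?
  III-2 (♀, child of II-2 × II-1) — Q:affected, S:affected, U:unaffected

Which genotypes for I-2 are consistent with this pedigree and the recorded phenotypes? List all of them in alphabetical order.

I-2 ∈ {QQ Ss uu, Qq Ss uu}

Q/I-1 aff ·: Qq|QQ
Q/I-2 aff ·: Qq|QQ
Q/II-1 ? I-1×I-2: qq|Qq|QQ
Q/II-2 aff ·: Qq|QQ
Q/II-3 ? I-1×I-2: qq|Qq|QQ
Q/II-4 aff I-1×I-2: Qq|QQ
Q/III-1 ? II-2×II-1: qq|Qq|QQ
Q/III-2 aff II-2×II-1: Qq|QQ
⇒ Q over [I-1,I-2,II-1,II-2,II-3,II-4,III-1,III-2]: 233 consistent
S/I-1 aff ·: Ss
S/I-2 aff ·: Ss
S/II-1 ? I-1×I-2: ss|Ss|SS
S/II-2 aff ·: Ss|SS
S/II-3 un I-1×I-2: ss
S/II-4 aff I-1×I-2: Ss|SS
S/III-1 aff II-2×II-1: Ss|SS
S/III-2 aff II-2×II-1: Ss|SS
⇒ S over [I-1,I-2,II-1,II-2,II-3,II-4,III-1,III-2]: 30 consistent
U/I-1 un ·: uu
U/I-2 un ·: uu
U/II-1 ? I-1×I-2: uu
U/II-2 aff ·: Uu
U/II-3 un I-1×I-2: uu
U/II-4 ? I-1×I-2: uu
U/III-1 ? II-2×II-1: uu|Uu
U/III-2 un II-2×II-1: uu
⇒ U over [I-1,I-2,II-1,II-2,II-3,II-4,III-1,III-2]: 2 consistent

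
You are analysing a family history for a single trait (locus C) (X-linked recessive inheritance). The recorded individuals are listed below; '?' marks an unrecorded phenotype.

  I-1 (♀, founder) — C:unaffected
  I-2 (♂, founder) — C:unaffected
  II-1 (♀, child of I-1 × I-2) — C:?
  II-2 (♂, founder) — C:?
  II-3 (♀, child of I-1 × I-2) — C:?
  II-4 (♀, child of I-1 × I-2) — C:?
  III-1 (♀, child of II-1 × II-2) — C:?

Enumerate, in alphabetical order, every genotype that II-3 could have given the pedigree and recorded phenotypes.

C/I-1 un ·: X^CX^C|X^CX^c
C/I-2 un ·: X^CY
C/II-1 ? I-1×I-2: X^CX^C|X^CX^c
C/II-2 ? ·: X^CY|X^cY
C/II-3 ? I-1×I-2: X^CX^C|X^CX^c
C/II-4 ? I-1×I-2: X^CX^C|X^CX^c
C/III-1 ? II-1×II-2: X^CX^C|X^CX^c|X^cX^c
⇒ C over [I-1,I-2,II-1,II-2,II-3,II-4,III-1]: 26 consistent

II-3 ∈ {X^CX^C, X^CX^c}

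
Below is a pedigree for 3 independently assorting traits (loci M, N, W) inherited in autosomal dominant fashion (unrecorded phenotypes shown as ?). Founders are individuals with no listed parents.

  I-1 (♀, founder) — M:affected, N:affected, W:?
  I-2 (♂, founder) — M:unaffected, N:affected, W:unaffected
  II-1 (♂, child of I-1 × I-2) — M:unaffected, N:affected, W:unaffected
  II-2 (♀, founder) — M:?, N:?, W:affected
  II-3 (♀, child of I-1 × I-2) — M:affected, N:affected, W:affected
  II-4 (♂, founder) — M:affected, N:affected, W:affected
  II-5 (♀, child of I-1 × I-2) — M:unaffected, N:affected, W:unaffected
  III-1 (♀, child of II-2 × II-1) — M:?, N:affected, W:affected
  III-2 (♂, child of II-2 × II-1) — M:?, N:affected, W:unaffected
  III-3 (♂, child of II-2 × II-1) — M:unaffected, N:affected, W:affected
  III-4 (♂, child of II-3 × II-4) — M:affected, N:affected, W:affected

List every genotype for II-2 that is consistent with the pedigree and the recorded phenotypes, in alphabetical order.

II-2 ∈ {Mm NN Ww, Mm Nn Ww, Mm nn Ww, mm NN Ww, mm Nn Ww, mm nn Ww}

M/I-1 aff ·: Mm
M/I-2 un ·: mm
M/II-1 un I-1×I-2: mm
M/II-2 ? ·: mm|Mm
M/II-3 aff I-1×I-2: Mm
M/II-4 aff ·: Mm|MM
M/II-5 un I-1×I-2: mm
M/III-1 ? II-2×II-1: mm|Mm
M/III-2 ? II-2×II-1: mm|Mm
M/III-3 un II-2×II-1: mm
M/III-4 aff II-3×II-4: Mm|MM
⇒ M over [I-1,I-2,II-1,II-2,II-3,II-4,II-5,III-1,III-2,III-3,III-4]: 20 consistent
N/I-1 aff ·: Nn|NN
N/I-2 aff ·: Nn|NN
N/II-1 aff I-1×I-2: Nn|NN
N/II-2 ? ·: nn|Nn|NN
N/II-3 aff I-1×I-2: Nn|NN
N/II-4 aff ·: Nn|NN
N/II-5 aff I-1×I-2: Nn|NN
N/III-1 aff II-2×II-1: Nn|NN
N/III-2 aff II-2×II-1: Nn|NN
N/III-3 aff II-2×II-1: Nn|NN
N/III-4 aff II-3×II-4: Nn|NN
⇒ N over [I-1,I-2,II-1,II-2,II-3,II-4,II-5,III-1,III-2,III-3,III-4]: 1164 consistent
W/I-1 ? ·: Ww
W/I-2 un ·: ww
W/II-1 un I-1×I-2: ww
W/II-2 aff ·: Ww
W/II-3 aff I-1×I-2: Ww
W/II-4 aff ·: Ww|WW
W/II-5 un I-1×I-2: ww
W/III-1 aff II-2×II-1: Ww
W/III-2 un II-2×II-1: ww
W/III-3 aff II-2×II-1: Ww
W/III-4 aff II-3×II-4: Ww|WW
⇒ W over [I-1,I-2,II-1,II-2,II-3,II-4,II-5,III-1,III-2,III-3,III-4]: 4 consistent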